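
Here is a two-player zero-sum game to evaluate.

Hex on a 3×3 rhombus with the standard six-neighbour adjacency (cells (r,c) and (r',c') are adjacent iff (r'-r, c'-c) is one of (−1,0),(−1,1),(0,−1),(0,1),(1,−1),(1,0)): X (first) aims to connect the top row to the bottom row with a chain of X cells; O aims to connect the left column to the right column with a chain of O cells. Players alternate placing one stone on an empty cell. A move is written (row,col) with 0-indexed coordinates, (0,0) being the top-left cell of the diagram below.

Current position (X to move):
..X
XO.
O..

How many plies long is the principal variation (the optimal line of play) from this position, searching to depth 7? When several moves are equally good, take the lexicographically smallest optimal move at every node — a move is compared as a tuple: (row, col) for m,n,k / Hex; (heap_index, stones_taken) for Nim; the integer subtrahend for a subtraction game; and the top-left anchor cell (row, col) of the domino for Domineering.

PV length from [..X/XO./O..]: 5 plies

p1 X@[..X/XO./O..]: (0,0)[X.X/XO./O..]-1 (0,1)[.XX/XO./O..]-1 (1,2)[..X/XOX/O..]+1* (2,1)[..X/XO./OX.]-1 (2,2)[..X/XO./O.X]-1
p2 O@[..X/XOX/O..]: (0,0)[O.X/XOX/O..]-1* (0,1)[.OX/XOX/O..]-1 (2,1)[..X/XOX/OO.]-1 (2,2)[..X/XOX/O.O]-1
p3 X@[O.X/XOX/O..]: (0,1)[OXX/XOX/O..]+1* (2,1)[O.X/XOX/OX.]+1 (2,2)[O.X/XOX/O.X]+1
p4 O@[OXX/XOX/O..]: (2,1)[OXX/XOX/OO.]-1* (2,2)[OXX/XOX/O.O]-1
p5 X@[OXX/XOX/OO.]: (2,2)[OXX/XOX/OOX]+1*
p6 O@[OXX/XOX/OOX] terminal -1; root [..X/XO./O..] d7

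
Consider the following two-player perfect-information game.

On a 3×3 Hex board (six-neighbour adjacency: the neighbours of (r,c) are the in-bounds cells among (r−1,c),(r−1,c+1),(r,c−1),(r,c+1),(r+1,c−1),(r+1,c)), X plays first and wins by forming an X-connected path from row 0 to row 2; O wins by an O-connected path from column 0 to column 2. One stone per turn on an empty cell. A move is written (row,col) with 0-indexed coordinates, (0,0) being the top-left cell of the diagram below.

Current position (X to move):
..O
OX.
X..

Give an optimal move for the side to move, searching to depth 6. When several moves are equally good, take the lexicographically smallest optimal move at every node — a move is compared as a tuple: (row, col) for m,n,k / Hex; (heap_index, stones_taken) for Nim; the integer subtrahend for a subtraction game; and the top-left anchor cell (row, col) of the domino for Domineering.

ply 1, X at ..O/OX./X.. | (0,0)=-1→X.O/OX./X..; (0,1)=+1→.XO/OX./X..*; (1,2)=-1→..O/OXX/X..; (2,1)=-1→..O/OX./XX.; (2,2)=-1→..O/OX./X.X
ply 2: .XO/OX./X.. is terminal -1 (O); from ..O/OX./X.. depth 6

X's best at [..O/OX./X..]: (0,1)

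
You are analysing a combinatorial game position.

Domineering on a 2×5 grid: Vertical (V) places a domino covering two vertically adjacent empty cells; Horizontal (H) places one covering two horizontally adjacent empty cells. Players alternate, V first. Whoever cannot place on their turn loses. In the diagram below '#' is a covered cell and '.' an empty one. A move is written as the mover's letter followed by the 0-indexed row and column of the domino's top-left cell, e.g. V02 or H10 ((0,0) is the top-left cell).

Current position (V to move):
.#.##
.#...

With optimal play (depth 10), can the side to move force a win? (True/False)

[.#.##/.#...] V move#1: V00:-1/##.##/##..., V02:+1/.####/.##..*
[.####/.##..] H move#2: H13:-1/.####/.####*
[.####/.####] V move#3: V00:+1/#####/#####*
[#####/#####] end (terminal -1, H#4); searched .#.##/.#... to 10

V winning at [.#.##/.#...]: True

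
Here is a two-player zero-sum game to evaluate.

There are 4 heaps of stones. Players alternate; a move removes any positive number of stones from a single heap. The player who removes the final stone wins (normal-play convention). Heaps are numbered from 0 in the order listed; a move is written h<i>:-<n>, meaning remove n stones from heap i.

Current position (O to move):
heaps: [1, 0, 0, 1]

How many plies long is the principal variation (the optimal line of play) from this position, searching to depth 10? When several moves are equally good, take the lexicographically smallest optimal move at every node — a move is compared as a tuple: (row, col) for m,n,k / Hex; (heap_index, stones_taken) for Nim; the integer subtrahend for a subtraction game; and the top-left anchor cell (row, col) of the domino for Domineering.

ply 1, O at (1,0,0,1) | h0:-1=-1→(0,0,0,1)*; h3:-1=-1→(1,0,0,0)
ply 2, X at (0,0,0,1) | h3:-1=+1→(0,0,0,0)*
ply 3: (0,0,0,0) is terminal -1 (O); from (1,0,0,1) depth 10

PV length from [(1,0,0,1)]: 2 plies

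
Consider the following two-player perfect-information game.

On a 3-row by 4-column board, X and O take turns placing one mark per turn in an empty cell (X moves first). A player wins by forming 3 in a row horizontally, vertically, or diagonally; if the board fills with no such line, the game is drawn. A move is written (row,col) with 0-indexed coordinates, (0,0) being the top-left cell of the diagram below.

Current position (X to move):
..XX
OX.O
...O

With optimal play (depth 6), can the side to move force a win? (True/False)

p1 X@[..XX/OX.O/...O]: (0,0)[X.XX/OX.O/...O]+1* (0,1)[.XXX/OX.O/...O]+1 (1,2)[..XX/OXXO/...O]+1 (2,0)[..XX/OX.O/X..O]+1 (2,1)[..XX/OX.O/.X.O]+1 (2,2)[..XX/OX.O/..XO]+1
p2 O@[X.XX/OX.O/...O]: (0,1)[XOXX/OX.O/...O]-1* (1,2)[X.XX/OXOO/...O]-1 (2,0)[X.XX/OX.O/O..O]-1 (2,1)[X.XX/OX.O/.O.O]-1 (2,2)[X.XX/OX.O/..OO]-1
p3 X@[XOXX/OX.O/...O]: (1,2)[XOXX/OXXO/...O]+1* (2,0)[XOXX/OX.O/X..O]+1 (2,1)[XOXX/OX.O/.X.O]-1 (2,2)[XOXX/OX.O/..XO]+1
p4 O@[XOXX/OXXO/...O]: (2,0)[XOXX/OXXO/O..O]-1* (2,1)[XOXX/OXXO/.O.O]-1 (2,2)[XOXX/OXXO/..OO]-1
p5 X@[XOXX/OXXO/O..O]: (2,1)[XOXX/OXXO/OX.O]+1* (2,2)[XOXX/OXXO/O.XO]+1
p6 O@[XOXX/OXXO/OX.O] terminal -1; root [..XX/OX.O/...O] d6

X winning at [..XX/OX.O/...O]: True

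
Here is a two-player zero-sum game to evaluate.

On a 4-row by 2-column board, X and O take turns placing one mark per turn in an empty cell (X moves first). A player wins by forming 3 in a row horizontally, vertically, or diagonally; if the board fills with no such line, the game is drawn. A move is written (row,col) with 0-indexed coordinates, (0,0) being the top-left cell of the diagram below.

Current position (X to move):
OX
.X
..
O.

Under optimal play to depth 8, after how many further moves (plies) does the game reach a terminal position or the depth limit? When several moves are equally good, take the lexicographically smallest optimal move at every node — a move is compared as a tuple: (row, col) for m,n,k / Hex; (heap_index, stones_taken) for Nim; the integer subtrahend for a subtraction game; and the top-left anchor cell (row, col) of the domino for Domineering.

PV length from [OX/.X/../O.]: 1 ply

ply 1, X at OX/.X/../O. | (1,0)=+0→OX/XX/../O.; (2,0)=+0→OX/.X/X./O.; (2,1)=+1→OX/.X/.X/O.*; (3,1)=+0→OX/.X/../OX
ply 2: OX/.X/.X/O. is terminal -1 (O); from OX/.X/../O. depth 8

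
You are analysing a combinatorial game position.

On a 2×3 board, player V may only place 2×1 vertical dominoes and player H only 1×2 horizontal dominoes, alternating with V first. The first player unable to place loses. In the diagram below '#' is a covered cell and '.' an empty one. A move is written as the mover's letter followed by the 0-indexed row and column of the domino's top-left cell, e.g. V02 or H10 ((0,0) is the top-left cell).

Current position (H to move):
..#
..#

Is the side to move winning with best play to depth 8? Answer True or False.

ply 1, H at ..#/..# | H00=+1→###/..#*; H10=+1→..#/###
ply 2: ###/..# is terminal -1 (V); from ..#/..# depth 8

H winning at [..#/..#]: True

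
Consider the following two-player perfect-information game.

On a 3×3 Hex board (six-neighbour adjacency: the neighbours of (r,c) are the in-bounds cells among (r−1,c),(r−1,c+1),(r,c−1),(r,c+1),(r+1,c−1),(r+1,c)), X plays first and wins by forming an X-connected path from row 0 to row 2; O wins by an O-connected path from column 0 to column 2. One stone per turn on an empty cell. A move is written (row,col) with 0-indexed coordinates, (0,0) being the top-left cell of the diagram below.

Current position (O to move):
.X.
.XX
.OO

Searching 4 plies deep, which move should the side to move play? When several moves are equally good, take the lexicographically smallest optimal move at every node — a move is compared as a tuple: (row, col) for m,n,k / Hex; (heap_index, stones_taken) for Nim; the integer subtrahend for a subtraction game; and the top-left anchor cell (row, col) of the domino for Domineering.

O's best at [.X./.XX/.OO]: (2,0)

p1 O@[.X./.XX/.OO]: (0,0)[OX./.XX/.OO]-1 (0,2)[.XO/.XX/.OO]-1 (1,0)[.X./OXX/.OO]-1 (2,0)[.X./.XX/OOO]+1*
p2 X@[.X./.XX/OOO] terminal -1; root [.X./.XX/.OO] d4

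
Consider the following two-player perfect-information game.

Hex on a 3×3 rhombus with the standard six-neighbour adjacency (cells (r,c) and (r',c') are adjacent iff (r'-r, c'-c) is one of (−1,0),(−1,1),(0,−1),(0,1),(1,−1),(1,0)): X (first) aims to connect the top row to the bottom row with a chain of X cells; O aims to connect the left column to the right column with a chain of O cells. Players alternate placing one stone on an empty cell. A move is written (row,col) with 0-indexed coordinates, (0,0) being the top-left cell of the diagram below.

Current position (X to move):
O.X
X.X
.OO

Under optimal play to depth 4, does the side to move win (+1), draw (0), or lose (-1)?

value(O.X/X.X/.OO, X) = +1

ply 1, X at O.X/X.X/.OO | (0,1)=-1→OXX/X.X/.OO; (1,1)=-1→O.X/XXX/.OO; (2,0)=+1→O.X/X.X/XOO*
ply 2, O at O.X/X.X/XOO | (0,1)=-1→OOX/X.X/XOO*; (1,1)=-1→O.X/XOX/XOO
ply 3, X at OOX/X.X/XOO | (1,1)=+1→OOX/XXX/XOO*
ply 4: OOX/XXX/XOO is terminal -1 (O); from O.X/X.X/.OO depth 4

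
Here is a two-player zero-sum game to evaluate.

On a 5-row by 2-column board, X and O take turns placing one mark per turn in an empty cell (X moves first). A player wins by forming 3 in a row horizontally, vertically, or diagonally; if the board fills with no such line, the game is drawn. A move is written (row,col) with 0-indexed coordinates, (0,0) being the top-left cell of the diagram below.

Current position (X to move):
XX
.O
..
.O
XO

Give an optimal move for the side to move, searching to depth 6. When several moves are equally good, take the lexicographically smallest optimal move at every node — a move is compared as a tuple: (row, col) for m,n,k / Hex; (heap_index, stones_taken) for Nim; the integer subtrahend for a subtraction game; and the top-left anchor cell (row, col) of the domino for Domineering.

[XX/.O/../.O/XO] X move#1: (1,0):-1/XX/XO/../.O/XO, (2,0):-1/XX/.O/X./.O/XO, (2,1):+0/XX/.O/.X/.O/XO*, (3,0):-1/XX/.O/../XO/XO
[XX/.O/.X/.O/XO] O move#2: (1,0):+0/XX/OO/.X/.O/XO*, (2,0):+0/XX/.O/OX/.O/XO, (3,0):+0/XX/.O/.X/OO/XO
[XX/OO/.X/.O/XO] X move#3: (2,0):+0/XX/OO/XX/.O/XO*, (3,0):+0/XX/OO/.X/XO/XO
[XX/OO/XX/.O/XO] O move#4: (3,0):+0/XX/OO/XX/OO/XO*
[XX/OO/XX/OO/XO] end (terminal +0, X#5); searched XX/.O/../.O/XO to 6

X's best at [XX/.O/../.O/XO]: (2,1)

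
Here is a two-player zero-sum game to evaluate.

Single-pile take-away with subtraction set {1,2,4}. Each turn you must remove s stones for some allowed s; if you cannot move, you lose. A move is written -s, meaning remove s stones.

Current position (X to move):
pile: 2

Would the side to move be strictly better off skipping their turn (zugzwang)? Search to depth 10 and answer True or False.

[2] X move#1: -1:-1/1, -2:+1/0*
[0] end (terminal -1, O#2); searched 2 to 10
pass branch (O moves first from the same position):
  | [2] O move#1: -1:-1/1, -2:+1/0*
  | [0] end (terminal -1, X#2); searched 2 to 10
X moving scores +1; X passing scores -1

zugzwang(2, X) = False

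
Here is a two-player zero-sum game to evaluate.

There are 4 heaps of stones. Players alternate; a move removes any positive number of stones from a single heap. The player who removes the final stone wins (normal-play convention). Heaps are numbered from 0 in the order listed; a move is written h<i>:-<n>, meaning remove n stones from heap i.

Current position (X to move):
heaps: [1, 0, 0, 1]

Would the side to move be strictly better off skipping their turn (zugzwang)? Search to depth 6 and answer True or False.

zugzwang((1,0,0,1), X) = True

p1 X@[(1,0,0,1)]: h0:-1[(0,0,0,1)]-1* h3:-1[(1,0,0,0)]-1
p2 O@[(0,0,0,1)]: h3:-1[(0,0,0,0)]+1*
p3 X@[(0,0,0,0)] terminal -1; root [(1,0,0,1)] d6
if X skipped the turn, O would face:
~ p1 O@[(1,0,0,1)]: h0:-1[(0,0,0,1)]-1* h3:-1[(1,0,0,0)]-1
~ p2 X@[(0,0,0,1)]: h3:-1[(0,0,0,0)]+1*
~ p3 O@[(0,0,0,0)] terminal -1; root [(1,0,0,1)] d6
compare (X): move=-1 vs pass=+1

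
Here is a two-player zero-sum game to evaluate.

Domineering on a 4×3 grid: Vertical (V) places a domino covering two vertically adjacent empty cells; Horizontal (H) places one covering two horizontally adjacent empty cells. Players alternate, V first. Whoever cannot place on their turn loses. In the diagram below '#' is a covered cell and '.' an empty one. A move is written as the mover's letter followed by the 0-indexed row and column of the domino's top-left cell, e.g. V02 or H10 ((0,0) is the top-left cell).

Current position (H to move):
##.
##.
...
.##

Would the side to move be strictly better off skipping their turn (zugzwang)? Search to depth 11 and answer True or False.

zugzwang(##./##./.../.##, H) = False

[##./##./.../.##] H move#1: H20:-1/##./##./##./.##*, H21:-1/##./##./.##/.##
[##./##./##./.##] V move#2: V02:+1/###/###/##./.##*, V12:+1/##./###/###/.##
[###/###/##./.##] end (terminal -1, H#3); searched ##./##./.../.## to 11
suppose H passes — search the same position with V to move:
pass> [##./##./.../.##] V move#1: V02:-1/###/###/.../.##, V12:-1/##./###/..#/.##, V20:+1/##./##./#../###*
pass> [##./##./#../###] H move#2: H21:-1/##./##./###/###*
pass> [##./##./###/###] V move#3: V02:+1/###/###/###/###*
pass> [###/###/###/###] end (terminal -1, H#4); searched ##./##./.../.## to 11
for H: play -1, pass -1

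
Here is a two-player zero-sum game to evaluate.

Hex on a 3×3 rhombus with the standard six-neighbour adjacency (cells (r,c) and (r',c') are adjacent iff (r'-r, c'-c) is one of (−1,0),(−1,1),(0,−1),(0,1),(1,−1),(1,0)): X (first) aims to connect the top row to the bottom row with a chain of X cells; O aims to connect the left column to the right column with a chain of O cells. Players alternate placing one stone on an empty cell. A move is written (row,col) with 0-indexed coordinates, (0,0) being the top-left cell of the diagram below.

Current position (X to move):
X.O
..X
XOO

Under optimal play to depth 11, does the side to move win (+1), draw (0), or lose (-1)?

value(X.O/..X/XOO, X) = +1

ply 1, X at X.O/..X/XOO | (0,1)=+1→XXO/..X/XOO*; (1,0)=+1→X.O/X.X/XOO; (1,1)=+1→X.O/.XX/XOO
ply 2, O at XXO/..X/XOO | (1,0)=-1→XXO/O.X/XOO*; (1,1)=-1→XXO/.OX/XOO
ply 3, X at XXO/O.X/XOO | (1,1)=+1→XXO/OXX/XOO*
ply 4: XXO/OXX/XOO is terminal -1 (O); from X.O/..X/XOO depth 11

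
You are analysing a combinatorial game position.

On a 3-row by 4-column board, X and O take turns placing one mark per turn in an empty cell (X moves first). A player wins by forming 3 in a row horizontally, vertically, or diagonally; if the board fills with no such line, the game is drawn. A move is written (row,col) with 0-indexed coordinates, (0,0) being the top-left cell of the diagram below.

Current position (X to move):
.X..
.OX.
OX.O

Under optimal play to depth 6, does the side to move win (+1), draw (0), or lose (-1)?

value(.X../.OX./OX.O, X) = +1

ply 1, X at .X../.OX./OX.O | (0,0)=-1→XX../.OX./OX.O; (0,2)=+1→.XX./.OX./OX.O*; (0,3)=+1→.X.X/.OX./OX.O; (1,0)=-1→.X../XOX./OX.O; (1,3)=-1→.X../.OXX/OX.O; (2,2)=-1→.X../.OX./OXXO
ply 2, O at .XX./.OX./OX.O | (0,0)=-1→OXX./.OX./OX.O*; (0,3)=-1→.XXO/.OX./OX.O; (1,0)=-1→.XX./OOX./OX.O; (1,3)=-1→.XX./.OXO/OX.O; (2,2)=-1→.XX./.OX./OXOO
ply 3, X at OXX./.OX./OX.O | (0,3)=+1→OXXX/.OX./OX.O*; (1,0)=-1→OXX./XOX./OX.O; (1,3)=-1→OXX./.OXX/OX.O; (2,2)=+1→OXX./.OX./OXXO
ply 4: OXXX/.OX./OX.O is terminal -1 (O); from .X../.OX./OX.O depth 6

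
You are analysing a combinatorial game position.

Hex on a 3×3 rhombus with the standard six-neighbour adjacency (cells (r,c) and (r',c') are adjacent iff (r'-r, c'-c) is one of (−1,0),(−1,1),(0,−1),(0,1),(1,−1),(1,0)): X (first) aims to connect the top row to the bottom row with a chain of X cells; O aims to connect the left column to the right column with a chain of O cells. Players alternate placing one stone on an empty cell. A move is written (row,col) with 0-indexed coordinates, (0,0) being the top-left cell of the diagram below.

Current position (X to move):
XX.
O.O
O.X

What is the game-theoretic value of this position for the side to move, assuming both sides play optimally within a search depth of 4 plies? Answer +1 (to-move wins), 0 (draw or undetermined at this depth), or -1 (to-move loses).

[XX./O.O/O.X] X move#1: (0,2):-1/XXX/O.O/O.X*, (1,1):-1/XX./OXO/O.X, (2,1):-1/XX./O.O/OXX
[XXX/O.O/O.X] O move#2: (1,1):+1/XXX/OOO/O.X*, (2,1):+1/XXX/O.O/OOX
[XXX/OOO/O.X] end (terminal -1, X#3); searched XX./O.O/O.X to 4

value(XX./O.O/O.X, X) = -1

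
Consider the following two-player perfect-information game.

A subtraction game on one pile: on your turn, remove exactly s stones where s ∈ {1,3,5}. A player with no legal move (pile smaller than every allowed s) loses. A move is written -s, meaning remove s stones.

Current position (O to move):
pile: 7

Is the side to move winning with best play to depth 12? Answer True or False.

p1 O@[7]: -1[6]+1* -3[4]+1 -5[2]+1
p2 X@[6]: -1[5]-1* -3[3]-1 -5[1]-1
p3 O@[5]: -1[4]+1* -3[2]+1 -5[0]+1
p4 X@[4]: -1[3]-1* -3[1]-1
p5 O@[3]: -1[2]+1* -3[0]+1
p6 X@[2]: -1[1]-1*
p7 O@[1]: -1[0]+1*
p8 X@[0] terminal -1; root [7] d12

O winning at [7]: True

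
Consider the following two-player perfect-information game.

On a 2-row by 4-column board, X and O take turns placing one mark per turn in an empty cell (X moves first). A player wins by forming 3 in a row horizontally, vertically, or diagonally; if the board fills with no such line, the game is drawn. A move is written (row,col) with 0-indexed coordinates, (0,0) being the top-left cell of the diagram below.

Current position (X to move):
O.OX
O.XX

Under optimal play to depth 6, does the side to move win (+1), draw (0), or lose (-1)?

ply 1, X at O.OX/O.XX | (0,1)=+0→OXOX/O.XX; (1,1)=+1→O.OX/OXXX*
ply 2: O.OX/OXXX is terminal -1 (O); from O.OX/O.XX depth 6

value(O.OX/O.XX, X) = +1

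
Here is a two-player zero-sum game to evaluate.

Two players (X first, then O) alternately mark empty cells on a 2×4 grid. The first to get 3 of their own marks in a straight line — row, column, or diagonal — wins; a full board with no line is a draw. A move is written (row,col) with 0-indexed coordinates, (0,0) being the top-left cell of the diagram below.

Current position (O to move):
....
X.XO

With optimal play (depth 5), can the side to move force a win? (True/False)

O winning at [..../X.XO]: False

ply 1, O at ..../X.XO | (0,0)=-1→O.../X.XO; (0,1)=-1→.O../X.XO; (0,2)=-1→..O./X.XO; (0,3)=-1→...O/X.XO; (1,1)=+0→..../XOXO*
ply 2, X at ..../XOXO | (0,0)=+0→X.../XOXO*; (0,1)=+0→.X../XOXO; (0,2)=+0→..X./XOXO; (0,3)=+0→...X/XOXO
ply 3, O at X.../XOXO | (0,1)=+0→XO../XOXO*; (0,2)=+0→X.O./XOXO; (0,3)=+0→X..O/XOXO
ply 4, X at XO../XOXO | (0,2)=+0→XOX./XOXO*; (0,3)=+0→XO.X/XOXO
ply 5, O at XOX./XOXO | (0,3)=+0→XOXO/XOXO*
ply 6: XOXO/XOXO is terminal +0 (X); from ..../X.XO depth 5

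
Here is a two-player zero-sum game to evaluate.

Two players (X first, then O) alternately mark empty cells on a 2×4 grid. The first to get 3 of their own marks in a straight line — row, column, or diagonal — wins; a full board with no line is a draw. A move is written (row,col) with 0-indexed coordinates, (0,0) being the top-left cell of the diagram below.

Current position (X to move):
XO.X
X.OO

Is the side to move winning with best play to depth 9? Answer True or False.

ply 1, X at XO.X/X.OO | (0,2)=-1→XOXX/X.OO; (1,1)=+0→XO.X/XXOO*
ply 2, O at XO.X/XXOO | (0,2)=+0→XOOX/XXOO*
ply 3: XOOX/XXOO is terminal +0 (X); from XO.X/X.OO depth 9

X winning at [XO.X/X.OO]: False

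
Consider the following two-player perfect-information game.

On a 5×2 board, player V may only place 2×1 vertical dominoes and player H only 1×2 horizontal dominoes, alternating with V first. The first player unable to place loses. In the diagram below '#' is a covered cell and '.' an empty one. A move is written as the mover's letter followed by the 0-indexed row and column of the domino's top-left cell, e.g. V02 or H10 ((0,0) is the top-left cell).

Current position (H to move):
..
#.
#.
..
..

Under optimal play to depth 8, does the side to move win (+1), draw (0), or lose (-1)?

value(../#./#./../.., H) = +1

ply 1, H at ../#./#./../.. | H00=-1→##/#./#./../..; H30=+1→../#./#./##/..*; H40=+1→../#./#./../##
ply 2, V at ../#./#./##/.. | V01=-1→.#/##/#./##/..*; V11=-1→../##/##/##/..
ply 3, H at .#/##/#./##/.. | H40=+1→.#/##/#./##/##*
ply 4: .#/##/#./##/## is terminal -1 (V); from ../#./#./../.. depth 8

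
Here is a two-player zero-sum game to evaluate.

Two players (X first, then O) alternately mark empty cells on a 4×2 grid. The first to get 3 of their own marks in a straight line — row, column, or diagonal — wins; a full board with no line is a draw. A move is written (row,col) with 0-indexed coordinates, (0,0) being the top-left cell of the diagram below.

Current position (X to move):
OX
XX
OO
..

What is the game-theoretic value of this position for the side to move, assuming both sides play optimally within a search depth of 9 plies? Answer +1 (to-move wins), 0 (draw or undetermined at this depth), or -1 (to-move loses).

value(OX/XX/OO/.., X) = 0

ply 1, X at OX/XX/OO/.. | (3,0)=+0→OX/XX/OO/X.*; (3,1)=+0→OX/XX/OO/.X
ply 2, O at OX/XX/OO/X. | (3,1)=+0→OX/XX/OO/XO*
ply 3: OX/XX/OO/XO is terminal +0 (X); from OX/XX/OO/.. depth 9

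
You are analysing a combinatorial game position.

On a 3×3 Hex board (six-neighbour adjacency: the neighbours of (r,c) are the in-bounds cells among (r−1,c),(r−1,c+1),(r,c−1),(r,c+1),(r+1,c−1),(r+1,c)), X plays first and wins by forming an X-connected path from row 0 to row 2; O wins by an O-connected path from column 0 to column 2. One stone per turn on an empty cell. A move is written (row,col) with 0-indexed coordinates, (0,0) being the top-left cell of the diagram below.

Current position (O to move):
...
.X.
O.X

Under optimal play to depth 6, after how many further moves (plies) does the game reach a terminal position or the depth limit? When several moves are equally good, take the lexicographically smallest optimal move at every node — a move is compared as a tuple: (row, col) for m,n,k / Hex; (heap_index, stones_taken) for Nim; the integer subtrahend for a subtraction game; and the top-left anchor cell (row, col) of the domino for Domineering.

PV length from [.../.X./O.X]: 6 plies

p1 O@[.../.X./O.X]: (0,0)[O../.X./O.X]-1* (0,1)[.O./.X./O.X]-1 (0,2)[..O/.X./O.X]-1 (1,0)[.../OX./O.X]-1 (1,2)[.../.XO/O.X]-1 (2,1)[.../.X./OOX]-1
p2 X@[O../.X./O.X]: (0,1)[OX./.X./O.X]+1* (0,2)[O.X/.X./O.X]+1 (1,0)[O../XX./O.X]+1 (1,2)[O../.XX/O.X]+1 (2,1)[O../.X./OXX]+1
p3 O@[OX./.X./O.X]: (0,2)[OXO/.X./O.X]-1* (1,0)[OX./OX./O.X]-1 (1,2)[OX./.XO/O.X]-1 (2,1)[OX./.X./OOX]-1
p4 X@[OXO/.X./O.X]: (1,0)[OXO/XX./O.X]+1* (1,2)[OXO/.XX/O.X]+1 (2,1)[OXO/.X./OXX]+1
p5 O@[OXO/XX./O.X]: (1,2)[OXO/XXO/O.X]-1* (2,1)[OXO/XX./OOX]-1
p6 X@[OXO/XXO/O.X]: (2,1)[OXO/XXO/OXX]+1*
p7 O@[OXO/XXO/OXX] terminal -1; root [.../.X./O.X] d6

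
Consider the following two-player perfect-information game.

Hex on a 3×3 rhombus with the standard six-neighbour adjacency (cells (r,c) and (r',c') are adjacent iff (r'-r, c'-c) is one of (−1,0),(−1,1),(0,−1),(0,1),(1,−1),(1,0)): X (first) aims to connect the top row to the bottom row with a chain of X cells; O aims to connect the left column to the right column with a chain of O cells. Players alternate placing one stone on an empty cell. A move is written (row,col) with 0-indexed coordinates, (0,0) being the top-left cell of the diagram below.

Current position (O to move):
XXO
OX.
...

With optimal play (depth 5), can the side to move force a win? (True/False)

p1 O@[XXO/OX./...]: (1,2)[XXO/OXO/...]-1* (2,0)[XXO/OX./O..]-1 (2,1)[XXO/OX./.O.]-1 (2,2)[XXO/OX./..O]-1
p2 X@[XXO/OXO/...]: (2,0)[XXO/OXO/X..]+1* (2,1)[XXO/OXO/.X.]+1 (2,2)[XXO/OXO/..X]+1
p3 O@[XXO/OXO/X..] terminal -1; root [XXO/OX./...] d5

O winning at [XXO/OX./...]: False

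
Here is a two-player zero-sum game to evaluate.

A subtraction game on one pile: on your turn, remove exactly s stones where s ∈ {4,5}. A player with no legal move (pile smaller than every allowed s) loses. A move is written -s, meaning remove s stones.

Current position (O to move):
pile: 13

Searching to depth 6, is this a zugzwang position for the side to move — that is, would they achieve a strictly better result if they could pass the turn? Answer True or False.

zugzwang(13, O) = False

p1 O@[13]: -4[9]+1* -5[8]-1
p2 X@[9]: -4[5]-1* -5[4]-1
p3 O@[5]: -4[1]+1* -5[0]+1
p4 X@[1] terminal -1; root [13] d6
if O skipped the turn, X would face:
~ p1 X@[13]: -4[9]+1* -5[8]-1
~ p2 O@[9]: -4[5]-1* -5[4]-1
~ p3 X@[5]: -4[1]+1* -5[0]+1
~ p4 O@[1] terminal -1; root [13] d6
compare (O): move=+1 vs pass=-1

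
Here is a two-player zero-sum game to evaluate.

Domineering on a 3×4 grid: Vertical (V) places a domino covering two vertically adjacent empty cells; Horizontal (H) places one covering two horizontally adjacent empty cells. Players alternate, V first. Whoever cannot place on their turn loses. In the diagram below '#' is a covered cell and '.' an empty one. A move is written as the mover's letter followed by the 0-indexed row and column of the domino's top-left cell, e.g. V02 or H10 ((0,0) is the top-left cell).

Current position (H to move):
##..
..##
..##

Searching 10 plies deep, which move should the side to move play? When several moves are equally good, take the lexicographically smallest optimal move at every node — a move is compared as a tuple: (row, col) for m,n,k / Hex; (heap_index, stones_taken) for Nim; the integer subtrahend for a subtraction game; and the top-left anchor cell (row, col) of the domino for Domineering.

[##../..##/..##] H move#1: H02:-1/####/..##/..##, H10:+1/##../####/..##*, H20:+1/##../..##/####
[##../####/..##] end (terminal -1, V#2); searched ##../..##/..## to 10

H's best at [##../..##/..##]: H10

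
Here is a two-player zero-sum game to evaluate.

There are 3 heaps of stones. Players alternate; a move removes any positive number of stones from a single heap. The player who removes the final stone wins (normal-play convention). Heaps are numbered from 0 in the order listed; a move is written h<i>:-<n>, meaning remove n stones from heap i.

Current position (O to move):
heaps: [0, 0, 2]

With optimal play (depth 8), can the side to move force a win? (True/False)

p1 O@[(0,0,2)]: h2:-1[(0,0,1)]-1 h2:-2[(0,0,0)]+1*
p2 X@[(0,0,0)] terminal -1; root [(0,0,2)] d8

O winning at [(0,0,2)]: True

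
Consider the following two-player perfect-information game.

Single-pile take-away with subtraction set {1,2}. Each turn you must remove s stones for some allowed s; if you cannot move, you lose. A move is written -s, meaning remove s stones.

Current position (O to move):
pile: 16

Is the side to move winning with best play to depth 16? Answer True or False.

O winning at [16]: True

ply 1, O at 16 | -1=+1→15*; -2=-1→14
ply 2, X at 15 | -1=-1→14*; -2=-1→13
ply 3, O at 14 | -1=-1→13; -2=+1→12*
ply 4, X at 12 | -1=-1→11*; -2=-1→10
ply 5, O at 11 | -1=-1→10; -2=+1→9*
ply 6, X at 9 | -1=-1→8*; -2=-1→7
ply 7, O at 8 | -1=-1→7; -2=+1→6*
ply 8, X at 6 | -1=-1→5*; -2=-1→4
ply 9, O at 5 | -1=-1→4; -2=+1→3*
ply 10, X at 3 | -1=-1→2*; -2=-1→1
ply 11, O at 2 | -1=-1→1; -2=+1→0*
ply 12: 0 is terminal -1 (X); from 16 depth 16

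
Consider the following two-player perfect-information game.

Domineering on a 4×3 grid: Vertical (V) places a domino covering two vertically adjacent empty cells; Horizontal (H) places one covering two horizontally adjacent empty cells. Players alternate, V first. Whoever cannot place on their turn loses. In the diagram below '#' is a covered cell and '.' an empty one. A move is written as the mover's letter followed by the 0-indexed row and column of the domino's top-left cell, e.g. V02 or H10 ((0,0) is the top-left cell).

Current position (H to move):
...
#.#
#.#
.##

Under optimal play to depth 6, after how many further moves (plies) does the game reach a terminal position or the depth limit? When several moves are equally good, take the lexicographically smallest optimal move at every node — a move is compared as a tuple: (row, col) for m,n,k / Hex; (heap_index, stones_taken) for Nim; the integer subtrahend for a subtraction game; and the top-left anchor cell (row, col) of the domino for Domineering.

[.../#.#/#.#/.##] H move#1: H00:-1/##./#.#/#.#/.##*, H01:-1/.##/#.#/#.#/.##
[##./#.#/#.#/.##] V move#2: V11:+1/##./###/###/.##*
[##./###/###/.##] end (terminal -1, H#3); searched .../#.#/#.#/.## to 6

PV length from [.../#.#/#.#/.##]: 2 plies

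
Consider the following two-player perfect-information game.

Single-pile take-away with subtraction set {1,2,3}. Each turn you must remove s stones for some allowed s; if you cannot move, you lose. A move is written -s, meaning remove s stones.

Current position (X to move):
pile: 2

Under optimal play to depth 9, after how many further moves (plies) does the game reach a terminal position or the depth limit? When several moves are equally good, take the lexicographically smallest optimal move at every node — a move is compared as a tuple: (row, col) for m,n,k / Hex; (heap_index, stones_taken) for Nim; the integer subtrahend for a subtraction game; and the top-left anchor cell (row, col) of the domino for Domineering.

PV length from [2]: 1 ply

p1 X@[2]: -1[1]-1 -2[0]+1*
p2 O@[0] terminal -1; root [2] d9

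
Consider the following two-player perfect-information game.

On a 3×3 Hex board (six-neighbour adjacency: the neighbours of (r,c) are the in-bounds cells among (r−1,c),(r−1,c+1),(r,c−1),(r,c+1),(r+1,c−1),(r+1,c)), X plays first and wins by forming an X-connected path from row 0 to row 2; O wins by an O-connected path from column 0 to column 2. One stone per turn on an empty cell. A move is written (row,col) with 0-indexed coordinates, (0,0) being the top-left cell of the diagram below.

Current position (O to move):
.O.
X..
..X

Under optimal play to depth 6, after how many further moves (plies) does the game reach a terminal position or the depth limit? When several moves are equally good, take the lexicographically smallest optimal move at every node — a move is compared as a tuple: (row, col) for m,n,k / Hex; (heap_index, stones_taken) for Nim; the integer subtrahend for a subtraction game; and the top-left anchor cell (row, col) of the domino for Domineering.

ply 1, O at .O./X../..X | (0,0)=-1→OO./X../..X; (0,2)=-1→.OO/X../..X; (1,1)=+1→.O./XO./..X*; (1,2)=-1→.O./X.O/..X; (2,0)=-1→.O./X../O.X; (2,1)=-1→.O./X../.OX
ply 2, X at .O./XO./..X | (0,0)=-1→XO./XO./..X*; (0,2)=-1→.OX/XO./..X; (1,2)=-1→.O./XOX/..X; (2,0)=-1→.O./XO./X.X; (2,1)=-1→.O./XO./.XX
ply 3, O at XO./XO./..X | (0,2)=-1→XOO/XO./..X; (1,2)=-1→XO./XOO/..X; (2,0)=+1→XO./XO./O.X*; (2,1)=-1→XO./XO./.OX
ply 4, X at XO./XO./O.X | (0,2)=-1→XOX/XO./O.X*; (1,2)=-1→XO./XOX/O.X; (2,1)=-1→XO./XO./OXX
ply 5, O at XOX/XO./O.X | (1,2)=+1→XOX/XOO/O.X*; (2,1)=-1→XOX/XO./OOX
ply 6: XOX/XOO/O.X is terminal -1 (X); from .O./X../..X depth 6

PV length from [.O./X../..X]: 5 plies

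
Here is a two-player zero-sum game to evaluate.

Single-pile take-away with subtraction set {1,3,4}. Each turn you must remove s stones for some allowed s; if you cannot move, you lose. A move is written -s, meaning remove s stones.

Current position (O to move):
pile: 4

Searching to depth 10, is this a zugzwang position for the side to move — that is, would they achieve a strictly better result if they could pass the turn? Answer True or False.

zugzwang(4, O) = False

ply 1, O at 4 | -1=-1→3; -3=-1→1; -4=+1→0*
ply 2: 0 is terminal -1 (X); from 4 depth 10
if O skipped the turn, X would face:
~ ply 1, X at 4 | -1=-1→3; -3=-1→1; -4=+1→0*
~ ply 2: 0 is terminal -1 (O); from 4 depth 10
compare (O): move=+1 vs pass=-1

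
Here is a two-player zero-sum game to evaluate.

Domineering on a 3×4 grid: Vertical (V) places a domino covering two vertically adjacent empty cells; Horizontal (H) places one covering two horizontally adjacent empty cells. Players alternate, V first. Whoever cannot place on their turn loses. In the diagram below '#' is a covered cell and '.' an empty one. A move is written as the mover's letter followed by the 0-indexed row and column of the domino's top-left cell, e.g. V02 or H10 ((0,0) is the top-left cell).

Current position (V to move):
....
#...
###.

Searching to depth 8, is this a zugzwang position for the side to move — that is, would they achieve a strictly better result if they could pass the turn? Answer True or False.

zugzwang(..../#.../###., V) = False

[..../#.../###.] V move#1: V01:-1/.#../##../###., V02:+1/..#./#.#./###.*, V03:-1/...#/#..#/###., V13:-1/..../#..#/####
[..#./#.#./###.] H move#2: H00:-1/###./#.#./###.*
[###./#.#./###.] V move#3: V03:+1/####/#.##/###.*, V13:+1/###./#.##/####
[####/#.##/###.] end (terminal -1, H#4); searched ..../#.../###. to 8
if V skipped the turn, H would face:
~ [..../#.../###.] H move#1: H00:-1/##../#.../###., H01:+1/.##./#.../###.*, H02:+1/..##/#.../###., H11:+1/..../###./###., H12:+1/..../#.##/###.
~ [.##./#.../###.] V move#2: V03:-1/.###/#..#/###.*, V13:-1/.##./#..#/####
~ [.###/#..#/###.] H move#3: H11:+1/.###/####/###.*
~ [.###/####/###.] end (terminal -1, V#4); searched ..../#.../###. to 8
compare (V): move=+1 vs pass=-1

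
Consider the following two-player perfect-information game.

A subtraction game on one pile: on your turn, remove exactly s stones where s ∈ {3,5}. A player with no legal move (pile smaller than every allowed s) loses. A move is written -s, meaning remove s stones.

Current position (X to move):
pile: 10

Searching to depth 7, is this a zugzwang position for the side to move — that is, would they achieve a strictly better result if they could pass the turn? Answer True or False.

[10] X move#1: -3:-1/7*, -5:-1/5
[7] O move#2: -3:-1/4, -5:+1/2*
[2] end (terminal -1, X#3); searched 10 to 7
pass branch (O moves first from the same position):
  | [10] O move#1: -3:-1/7*, -5:-1/5
  | [7] X move#2: -3:-1/4, -5:+1/2*
  | [2] end (terminal -1, O#3); searched 10 to 7
X moving scores -1; X passing scores +1

zugzwang(10, X) = True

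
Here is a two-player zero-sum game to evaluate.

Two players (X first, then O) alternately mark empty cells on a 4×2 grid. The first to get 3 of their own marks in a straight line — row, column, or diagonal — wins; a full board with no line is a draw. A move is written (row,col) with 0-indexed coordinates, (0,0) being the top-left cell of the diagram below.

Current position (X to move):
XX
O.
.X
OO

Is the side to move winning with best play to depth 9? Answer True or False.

ply 1, X at XX/O./.X/OO | (1,1)=+1→XX/OX/.X/OO*; (2,0)=+0→XX/O./XX/OO
ply 2: XX/OX/.X/OO is terminal -1 (O); from XX/O./.X/OO depth 9

X winning at [XX/O./.X/OO]: True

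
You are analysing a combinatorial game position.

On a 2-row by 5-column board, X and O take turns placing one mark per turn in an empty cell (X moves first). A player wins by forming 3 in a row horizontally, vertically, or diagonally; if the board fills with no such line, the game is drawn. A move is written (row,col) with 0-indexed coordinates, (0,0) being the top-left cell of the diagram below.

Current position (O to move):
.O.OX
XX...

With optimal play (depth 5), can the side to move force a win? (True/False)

[.O.OX/XX...] O move#1: (0,0):-1/OO.OX/XX..., (0,2):+1/.OOOX/XX...*, (1,2):+0/.O.OX/XXO.., (1,3):-1/.O.OX/XX.O., (1,4):-1/.O.OX/XX..O
[.OOOX/XX...] end (terminal -1, X#2); searched .O.OX/XX... to 5

O winning at [.O.OX/XX...]: True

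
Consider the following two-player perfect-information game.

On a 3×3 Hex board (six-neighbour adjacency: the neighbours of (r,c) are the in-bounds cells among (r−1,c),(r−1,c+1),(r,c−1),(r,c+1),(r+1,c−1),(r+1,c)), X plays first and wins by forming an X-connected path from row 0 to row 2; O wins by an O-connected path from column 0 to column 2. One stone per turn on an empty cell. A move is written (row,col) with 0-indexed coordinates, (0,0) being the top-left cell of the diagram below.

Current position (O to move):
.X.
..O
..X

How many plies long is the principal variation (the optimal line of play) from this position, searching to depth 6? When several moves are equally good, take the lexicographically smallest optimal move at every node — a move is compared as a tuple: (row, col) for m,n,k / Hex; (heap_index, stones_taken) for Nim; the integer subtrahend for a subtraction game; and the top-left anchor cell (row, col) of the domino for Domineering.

[.X./..O/..X] O move#1: (0,0):-1/OX./..O/..X, (0,2):-1/.XO/..O/..X, (1,0):-1/.X./O.O/..X, (1,1):+1/.X./.OO/..X*, (2,0):+1/.X./..O/O.X, (2,1):-1/.X./..O/.OX
[.X./.OO/..X] X move#2: (0,0):-1/XX./.OO/..X*, (0,2):-1/.XX/.OO/..X, (1,0):-1/.X./XOO/..X, (2,0):-1/.X./.OO/X.X, (2,1):-1/.X./.OO/.XX
[XX./.OO/..X] O move#3: (0,2):+1/XXO/.OO/..X*, (1,0):+1/XX./OOO/..X, (2,0):+1/XX./.OO/O.X, (2,1):+1/XX./.OO/.OX
[XXO/.OO/..X] X move#4: (1,0):-1/XXO/XOO/..X*, (2,0):-1/XXO/.OO/X.X, (2,1):-1/XXO/.OO/.XX
[XXO/XOO/..X] O move#5: (2,0):+1/XXO/XOO/O.X*, (2,1):-1/XXO/XOO/.OX
[XXO/XOO/O.X] end (terminal -1, X#6); searched .X./..O/..X to 6

PV length from [.X./..O/..X]: 5 plies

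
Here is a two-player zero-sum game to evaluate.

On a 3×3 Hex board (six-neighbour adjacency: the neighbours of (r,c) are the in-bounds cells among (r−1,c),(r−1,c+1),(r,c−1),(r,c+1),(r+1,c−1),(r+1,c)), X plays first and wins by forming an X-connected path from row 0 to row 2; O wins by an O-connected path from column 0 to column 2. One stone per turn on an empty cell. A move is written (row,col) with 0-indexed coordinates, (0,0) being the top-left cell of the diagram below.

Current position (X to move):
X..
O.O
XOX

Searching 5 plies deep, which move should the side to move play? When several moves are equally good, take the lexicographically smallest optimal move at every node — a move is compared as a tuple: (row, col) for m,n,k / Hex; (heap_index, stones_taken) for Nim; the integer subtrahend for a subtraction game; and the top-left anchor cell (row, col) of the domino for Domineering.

X's best at [X../O.O/XOX]: (1,1)

ply 1, X at X../O.O/XOX | (0,1)=-1→XX./O.O/XOX; (0,2)=-1→X.X/O.O/XOX; (1,1)=+1→X../OXO/XOX*
ply 2, O at X../OXO/XOX | (0,1)=-1→XO./OXO/XOX*; (0,2)=-1→X.O/OXO/XOX
ply 3, X at XO./OXO/XOX | (0,2)=+1→XOX/OXO/XOX*
ply 4: XOX/OXO/XOX is terminal -1 (O); from X../O.O/XOX depth 5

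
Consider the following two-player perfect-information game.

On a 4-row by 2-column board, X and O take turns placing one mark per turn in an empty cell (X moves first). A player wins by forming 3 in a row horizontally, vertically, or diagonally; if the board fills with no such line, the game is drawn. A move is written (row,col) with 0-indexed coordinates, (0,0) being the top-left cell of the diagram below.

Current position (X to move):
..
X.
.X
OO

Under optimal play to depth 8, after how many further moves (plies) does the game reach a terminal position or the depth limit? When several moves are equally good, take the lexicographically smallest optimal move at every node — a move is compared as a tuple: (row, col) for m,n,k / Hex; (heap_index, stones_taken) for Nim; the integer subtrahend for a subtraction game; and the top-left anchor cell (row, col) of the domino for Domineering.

PV length from [../X./.X/OO]: 4 plies

ply 1, X at ../X./.X/OO | (0,0)=+0→X./X./.X/OO*; (0,1)=+0→.X/X./.X/OO; (1,1)=+0→../XX/.X/OO; (2,0)=+0→../X./XX/OO
ply 2, O at X./X./.X/OO | (0,1)=-1→XO/X./.X/OO; (1,1)=-1→X./XO/.X/OO; (2,0)=+0→X./X./OX/OO*
ply 3, X at X./X./OX/OO | (0,1)=+0→XX/X./OX/OO*; (1,1)=+0→X./XX/OX/OO
ply 4, O at XX/X./OX/OO | (1,1)=+0→XX/XO/OX/OO*
ply 5: XX/XO/OX/OO is terminal +0 (X); from ../X./.X/OO depth 8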